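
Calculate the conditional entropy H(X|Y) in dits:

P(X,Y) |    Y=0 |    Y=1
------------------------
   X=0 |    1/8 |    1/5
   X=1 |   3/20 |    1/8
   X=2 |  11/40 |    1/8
0.4574 dits

Using the chain rule: H(X|Y) = H(X,Y) - H(Y)

First, compute H(X,Y) = 0.7562 dits

Marginal P(Y) = (11/20, 9/20)
H(Y) = 0.2989 dits

H(X|Y) = H(X,Y) - H(Y) = 0.7562 - 0.2989 = 0.4574 dits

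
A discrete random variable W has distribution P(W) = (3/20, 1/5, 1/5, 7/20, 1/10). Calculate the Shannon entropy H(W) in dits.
0.6628 dits

Shannon entropy is H(X) = -Σ p(x) log p(x).

For P = (3/20, 1/5, 1/5, 7/20, 1/10):
H = -3/20 × log_10(3/20) -1/5 × log_10(1/5) -1/5 × log_10(1/5) -7/20 × log_10(7/20) -1/10 × log_10(1/10)
H = 0.6628 dits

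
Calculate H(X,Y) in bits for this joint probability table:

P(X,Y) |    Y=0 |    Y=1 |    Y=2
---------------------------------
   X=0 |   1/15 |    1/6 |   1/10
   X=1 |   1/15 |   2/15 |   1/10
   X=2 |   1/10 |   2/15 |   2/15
3.1111 bits

Joint entropy is H(X,Y) = -Σ_{x,y} p(x,y) log p(x,y).

Summing over all non-zero entries:
H(X,Y) = -[1/15·log_2(1/15) + 1/6·log_2(1/6) + 1/10·log_2(1/10) + 1/15·log_2(1/15) + 2/15·log_2(2/15) + 1/10·log_2(1/10) + 1/10·log_2(1/10) + 2/15·log_2(2/15) + 2/15·log_2(2/15)]
H(X,Y) = 3.1111 bits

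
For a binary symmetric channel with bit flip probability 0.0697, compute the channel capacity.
0.6352 bits

For a binary symmetric channel (BSC) with error probability p:
Capacity C = 1 - H(p) bits per symbol

where H(p) = -p log₂(p) - (1-p) log₂(1-p) is the binary entropy function.

H(0.0697) = 0.3648 bits
C = 1 - 0.3648 = 0.6352 bits per symbol

This means we can reliably transmit up to 0.6352 bits of information per channel use.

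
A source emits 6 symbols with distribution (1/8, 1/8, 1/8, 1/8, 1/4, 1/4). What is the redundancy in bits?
0.0850 bits

Redundancy measures how far a source is from maximum entropy:
R = H_max - H(X)

Maximum entropy for 6 symbols: H_max = log_2(6) = 2.5850 bits
Actual entropy: H(X) = 2.5000 bits
Redundancy: R = 2.5850 - 2.5000 = 0.0850 bits

This redundancy represents potential for compression: the source could be compressed by 0.0850 bits per symbol.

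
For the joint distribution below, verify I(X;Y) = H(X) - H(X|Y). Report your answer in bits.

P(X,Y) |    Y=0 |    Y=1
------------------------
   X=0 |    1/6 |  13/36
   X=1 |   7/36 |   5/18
I(X;Y) = 0.0072 bits

Mutual information has multiple equivalent forms:
- I(X;Y) = H(X) - H(X|Y)
- I(X;Y) = H(Y) - H(Y|X)
- I(X;Y) = H(X) + H(Y) - H(X,Y)

Computing all quantities:
H(X) = 0.9978, H(Y) = 0.9436, H(X,Y) = 1.9342
H(X|Y) = 0.9906, H(Y|X) = 0.9364

Verification:
H(X) - H(X|Y) = 0.9978 - 0.9906 = 0.0072
H(Y) - H(Y|X) = 0.9436 - 0.9364 = 0.0072
H(X) + H(Y) - H(X,Y) = 0.9978 + 0.9436 - 1.9342 = 0.0072

All forms give I(X;Y) = 0.0072 bits. ✓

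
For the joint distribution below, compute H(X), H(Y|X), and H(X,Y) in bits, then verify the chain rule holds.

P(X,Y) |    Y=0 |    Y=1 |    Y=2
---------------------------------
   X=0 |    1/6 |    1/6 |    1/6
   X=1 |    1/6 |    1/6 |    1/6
H(X,Y) = 2.5850, H(X) = 1.0000, H(Y|X) = 1.5850 (all in bits)

Chain rule: H(X,Y) = H(X) + H(Y|X)

Left side — joint entropy directly:
H(X,Y) = -Σ p(x,y) log p(x,y) = 2.5850 bits

Right side — compute H(Y|X) from the conditional distributions:
P(X) = (1/2, 1/2), so H(X) = 1.0000 bits
H(Y|X) = Σ_x P(X=x) · H(Y|X=x):
  P(Y|X=0) = (1/3, 1/3, 1/3), H(Y|X=0) = 1.5850, weight P(X=0) = 1/2
  P(Y|X=1) = (1/3, 1/3, 1/3), H(Y|X=1) = 1.5850, weight P(X=1) = 1/2
H(Y|X) = 1.5850 bits

H(X) + H(Y|X) = 1.0000 + 1.5850 = 2.5850 bits

Both sides equal 2.5850 bits. ✓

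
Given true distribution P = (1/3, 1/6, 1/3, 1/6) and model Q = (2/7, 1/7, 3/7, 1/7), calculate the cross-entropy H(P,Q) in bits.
1.9457 bits

Cross-entropy: H(P,Q) = -Σ p(x) log q(x)

Alternatively: H(P,Q) = H(P) + D_KL(P||Q)
H(P) = 1.9183 bits
D_KL(P||Q) = 0.0274 bits

H(P,Q) = 1.9183 + 0.0274 = 1.9457 bits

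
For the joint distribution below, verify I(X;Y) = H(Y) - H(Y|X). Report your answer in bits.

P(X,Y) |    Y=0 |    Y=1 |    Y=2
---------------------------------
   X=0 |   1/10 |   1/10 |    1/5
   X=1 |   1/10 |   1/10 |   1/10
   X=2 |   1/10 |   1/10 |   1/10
I(X;Y) = 0.0200 bits

Mutual information has multiple equivalent forms:
- I(X;Y) = H(X) - H(X|Y)
- I(X;Y) = H(Y) - H(Y|X)
- I(X;Y) = H(X) + H(Y) - H(X,Y)

Computing all quantities:
H(X) = 1.5710, H(Y) = 1.5710, H(X,Y) = 3.1219
H(X|Y) = 1.5510, H(Y|X) = 1.5510

Verification:
H(X) - H(X|Y) = 1.5710 - 1.5510 = 0.0200
H(Y) - H(Y|X) = 1.5710 - 1.5510 = 0.0200
H(X) + H(Y) - H(X,Y) = 1.5710 + 1.5710 - 3.1219 = 0.0200

All forms give I(X;Y) = 0.0200 bits. ✓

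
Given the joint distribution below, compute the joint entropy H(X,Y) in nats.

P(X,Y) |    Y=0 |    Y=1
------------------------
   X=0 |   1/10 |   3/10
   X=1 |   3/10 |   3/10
1.3138 nats

Joint entropy is H(X,Y) = -Σ_{x,y} p(x,y) log p(x,y).

Summing over all non-zero entries:
H(X,Y) = -[1/10·log_e(1/10) + 3/10·log_e(3/10) + 3/10·log_e(3/10) + 3/10·log_e(3/10)]
H(X,Y) = 1.3138 nats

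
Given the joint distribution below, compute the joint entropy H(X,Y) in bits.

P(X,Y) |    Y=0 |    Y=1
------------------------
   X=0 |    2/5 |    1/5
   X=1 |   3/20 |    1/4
1.9037 bits

Joint entropy is H(X,Y) = -Σ_{x,y} p(x,y) log p(x,y).

Summing over all non-zero entries:
H(X,Y) = -[2/5·log_2(2/5) + 1/5·log_2(1/5) + 3/20·log_2(3/20) + 1/4·log_2(1/4)]
H(X,Y) = 1.9037 bits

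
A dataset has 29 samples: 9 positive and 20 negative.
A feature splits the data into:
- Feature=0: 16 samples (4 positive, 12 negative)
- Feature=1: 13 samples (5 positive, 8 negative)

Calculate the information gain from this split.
0.0151 bits

Information Gain = H(Y) - H(Y|Feature)

Before split:
P(positive) = 9/29 = 0.3103
H(Y) = 0.8936 bits

After split:
Feature=0: H = 0.8113 bits (weight = 16/29)
Feature=1: H = 0.9612 bits (weight = 13/29)
H(Y|Feature) = (16/29)×0.8113 + (13/29)×0.9612 = 0.8785 bits

Information Gain = 0.8936 - 0.8785 = 0.0151 bits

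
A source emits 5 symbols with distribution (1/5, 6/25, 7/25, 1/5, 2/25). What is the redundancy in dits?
0.0281 dits

Redundancy measures how far a source is from maximum entropy:
R = H_max - H(X)

Maximum entropy for 5 symbols: H_max = log_10(5) = 0.6990 dits
Actual entropy: H(X) = 0.6709 dits
Redundancy: R = 0.6990 - 0.6709 = 0.0281 dits

This redundancy represents potential for compression: the source could be compressed by 0.0281 dits per symbol.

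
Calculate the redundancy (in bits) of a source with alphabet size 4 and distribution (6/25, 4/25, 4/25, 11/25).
0.1387 bits

Redundancy measures how far a source is from maximum entropy:
R = H_max - H(X)

Maximum entropy for 4 symbols: H_max = log_2(4) = 2.0000 bits
Actual entropy: H(X) = 1.8613 bits
Redundancy: R = 2.0000 - 1.8613 = 0.1387 bits

This redundancy represents potential for compression: the source could be compressed by 0.1387 bits per symbol.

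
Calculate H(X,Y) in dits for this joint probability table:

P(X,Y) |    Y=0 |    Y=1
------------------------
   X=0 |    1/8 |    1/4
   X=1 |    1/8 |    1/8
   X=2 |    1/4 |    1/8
0.7526 dits

Joint entropy is H(X,Y) = -Σ_{x,y} p(x,y) log p(x,y).

Summing over all non-zero entries:
H(X,Y) = -[1/8·log_10(1/8) + 1/4·log_10(1/4) + 1/8·log_10(1/8) + 1/8·log_10(1/8) + 1/4·log_10(1/4) + 1/8·log_10(1/8)]
H(X,Y) = 0.7526 dits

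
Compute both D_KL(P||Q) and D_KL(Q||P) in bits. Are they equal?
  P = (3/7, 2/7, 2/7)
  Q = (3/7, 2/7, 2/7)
D_KL(P||Q) = 0.0000, D_KL(Q||P) = 0.0000

KL divergence is not symmetric: D_KL(P||Q) ≠ D_KL(Q||P) in general.

D_KL(P||Q) = 0.0000 bits
D_KL(Q||P) = 0.0000 bits

In this case they happen to be equal (to 4 decimal places).

This asymmetry is why KL divergence is not a true distance metric.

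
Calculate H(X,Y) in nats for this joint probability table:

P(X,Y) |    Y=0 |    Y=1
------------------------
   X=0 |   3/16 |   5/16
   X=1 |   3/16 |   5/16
1.3547 nats

Joint entropy is H(X,Y) = -Σ_{x,y} p(x,y) log p(x,y).

Summing over all non-zero entries:
H(X,Y) = -[3/16·log_e(3/16) + 5/16·log_e(5/16) + 3/16·log_e(3/16) + 5/16·log_e(5/16)]
H(X,Y) = 1.3547 nats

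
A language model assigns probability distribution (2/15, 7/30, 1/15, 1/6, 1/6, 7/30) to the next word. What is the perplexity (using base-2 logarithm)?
5.6158

Perplexity is 2^H (or exp(H) for natural log).

First, H = -Σ p log p = 2.4895 bits
Perplexity = 2^2.4895 = 5.6158

Interpretation: The model's uncertainty is equivalent to choosing uniformly among 5.6 options.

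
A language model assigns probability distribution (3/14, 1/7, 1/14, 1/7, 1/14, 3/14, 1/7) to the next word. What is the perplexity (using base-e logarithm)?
6.4958

Perplexity is e^H (or exp(H) for natural log).

First, H = -Σ p log p = 1.8712 nats
Perplexity = e^1.8712 = 6.4958

Interpretation: The model's uncertainty is equivalent to choosing uniformly among 6.5 options.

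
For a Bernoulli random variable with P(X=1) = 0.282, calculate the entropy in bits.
0.8582 bits

The binary entropy function is:
H(p) = -p log(p) - (1-p) log(1-p)

H(0.282) = -0.282 × log_2(0.282) - 0.718 × log_2(0.718)
H(0.282) = 0.8582 bits

Note: Binary entropy is maximized at p=0.5 (H=1 bit) and minimized at p=0 or p=1 (H=0).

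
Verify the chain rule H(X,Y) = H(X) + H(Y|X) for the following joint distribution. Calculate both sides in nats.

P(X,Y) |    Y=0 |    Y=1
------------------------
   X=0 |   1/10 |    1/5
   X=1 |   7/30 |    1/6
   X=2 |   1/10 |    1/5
H(X,Y) = 1.7425, H(X) = 1.0889, H(Y|X) = 0.6536 (all in nats)

Chain rule: H(X,Y) = H(X) + H(Y|X)

Left side — joint entropy directly:
H(X,Y) = -Σ p(x,y) log p(x,y) = 1.7425 nats

Right side — compute H(Y|X) from the conditional distributions:
P(X) = (3/10, 2/5, 3/10), so H(X) = 1.0889 nats
H(Y|X) = Σ_x P(X=x) · H(Y|X=x):
  P(Y|X=0) = (1/3, 2/3), H(Y|X=0) = 0.6365, weight P(X=0) = 3/10
  P(Y|X=1) = (7/12, 5/12), H(Y|X=1) = 0.6792, weight P(X=1) = 2/5
  P(Y|X=2) = (1/3, 2/3), H(Y|X=2) = 0.6365, weight P(X=2) = 3/10
H(Y|X) = 0.6536 nats

H(X) + H(Y|X) = 1.0889 + 0.6536 = 1.7425 nats

Both sides equal 1.7425 nats. ✓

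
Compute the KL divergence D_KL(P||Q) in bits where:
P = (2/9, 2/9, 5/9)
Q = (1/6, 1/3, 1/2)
0.0467 bits

KL divergence: D_KL(P||Q) = Σ p(x) log(p(x)/q(x))

Computing term by term:
  x=0: 2/9 × log_2[(2/9)/(1/6)] = 2/9 × 0.4150 = 0.0922
  x=1: 2/9 × log_2[(2/9)/(1/3)] = 2/9 × -0.5850 = -0.1300
  x=2: 5/9 × log_2[(5/9)/(1/2)] = 5/9 × 0.1520 = 0.0844

D_KL(P||Q) = 0.0467 bits

Note: KL divergence is always non-negative and equals 0 iff P = Q.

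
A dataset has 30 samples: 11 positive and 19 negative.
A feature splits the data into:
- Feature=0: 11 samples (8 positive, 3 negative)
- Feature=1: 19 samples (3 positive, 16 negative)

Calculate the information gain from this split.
0.2396 bits

Information Gain = H(Y) - H(Y|Feature)

Before split:
P(positive) = 11/30 = 0.3667
H(Y) = 0.9481 bits

After split:
Feature=0: H = 0.8454 bits (weight = 11/30)
Feature=1: H = 0.6292 bits (weight = 19/30)
H(Y|Feature) = (11/30)×0.8454 + (19/30)×0.6292 = 0.7085 bits

Information Gain = 0.9481 - 0.7085 = 0.2396 bits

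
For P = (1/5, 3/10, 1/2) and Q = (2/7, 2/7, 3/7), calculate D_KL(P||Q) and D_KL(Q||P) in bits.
D_KL(P||Q) = 0.0294, D_KL(Q||P) = 0.0316

KL divergence is not symmetric: D_KL(P||Q) ≠ D_KL(Q||P) in general.

D_KL(P||Q) = 0.0294 bits
D_KL(Q||P) = 0.0316 bits

No, they are not equal!

This asymmetry is why KL divergence is not a true distance metric.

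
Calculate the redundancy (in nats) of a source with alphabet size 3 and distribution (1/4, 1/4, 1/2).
0.0589 nats

Redundancy measures how far a source is from maximum entropy:
R = H_max - H(X)

Maximum entropy for 3 symbols: H_max = log_e(3) = 1.0986 nats
Actual entropy: H(X) = 1.0397 nats
Redundancy: R = 1.0986 - 1.0397 = 0.0589 nats

This redundancy represents potential for compression: the source could be compressed by 0.0589 nats per symbol.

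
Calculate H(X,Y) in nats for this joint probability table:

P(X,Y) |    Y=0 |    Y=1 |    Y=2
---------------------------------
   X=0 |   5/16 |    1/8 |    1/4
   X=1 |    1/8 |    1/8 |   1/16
1.6631 nats

Joint entropy is H(X,Y) = -Σ_{x,y} p(x,y) log p(x,y).

Summing over all non-zero entries:
H(X,Y) = -[5/16·log_e(5/16) + 1/8·log_e(1/8) + 1/4·log_e(1/4) + 1/8·log_e(1/8) + 1/8·log_e(1/8) + 1/16·log_e(1/16)]
H(X,Y) = 1.6631 nats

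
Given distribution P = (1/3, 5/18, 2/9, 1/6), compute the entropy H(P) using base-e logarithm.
1.3549 nats

Shannon entropy is H(X) = -Σ p(x) log p(x).

For P = (1/3, 5/18, 2/9, 1/6):
H = -1/3 × log_e(1/3) -5/18 × log_e(5/18) -2/9 × log_e(2/9) -1/6 × log_e(1/6)
H = 1.3549 nats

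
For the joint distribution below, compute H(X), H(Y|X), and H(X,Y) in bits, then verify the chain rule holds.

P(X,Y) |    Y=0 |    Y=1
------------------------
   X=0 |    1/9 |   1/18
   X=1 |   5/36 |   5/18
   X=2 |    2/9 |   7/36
H(X,Y) = 2.4344, H(X) = 1.4834, H(Y|X) = 0.9510 (all in bits)

Chain rule: H(X,Y) = H(X) + H(Y|X)

Left side — joint entropy directly:
H(X,Y) = -Σ p(x,y) log p(x,y) = 2.4344 bits

Right side — compute H(Y|X) from the conditional distributions:
P(X) = (1/6, 5/12, 5/12), so H(X) = 1.4834 bits
H(Y|X) = Σ_x P(X=x) · H(Y|X=x):
  P(Y|X=0) = (2/3, 1/3), H(Y|X=0) = 0.9183, weight P(X=0) = 1/6
  P(Y|X=1) = (1/3, 2/3), H(Y|X=1) = 0.9183, weight P(X=1) = 5/12
  P(Y|X=2) = (8/15, 7/15), H(Y|X=2) = 0.9968, weight P(X=2) = 5/12
H(Y|X) = 0.9510 bits

H(X) + H(Y|X) = 1.4834 + 0.9510 = 2.4344 bits

Both sides equal 2.4344 bits. ✓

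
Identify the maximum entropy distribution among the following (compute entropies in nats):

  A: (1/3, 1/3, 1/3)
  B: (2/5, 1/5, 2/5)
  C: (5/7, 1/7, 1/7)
A

For a discrete distribution over n outcomes, entropy is maximized by the uniform distribution.

Computing entropies:
H(A) = 1.0986 nats
H(B) = 1.0549 nats
H(C) = 0.7963 nats

The uniform distribution (where all probabilities equal 1/3) achieves the maximum entropy of log_e(3) = 1.0986 nats.

Distribution A has the highest entropy.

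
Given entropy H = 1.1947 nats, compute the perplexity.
3.3026

Perplexity is e^H (or exp(H) for natural log).

H = 1.1947 nats
Perplexity = e^1.1947 = 3.3026

Interpretation: The model's uncertainty is equivalent to choosing uniformly among 3.3 options.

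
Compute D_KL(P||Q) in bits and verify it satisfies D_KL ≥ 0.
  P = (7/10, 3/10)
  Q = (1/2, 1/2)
0.1187 bits

KL divergence satisfies the Gibbs inequality: D_KL(P||Q) ≥ 0 for all distributions P, Q.

D_KL(P||Q) = Σ p(x) log(p(x)/q(x))
Term by term:
  x=0: 7/10 × log_2[(7/10)/(1/2)] = 0.3398
  x=1: 3/10 × log_2[(3/10)/(1/2)] = -0.2211
D_KL(P||Q) = 0.1187 bits

D_KL(P||Q) = 0.1187 ≥ 0 ✓

This non-negativity is a fundamental property: relative entropy cannot be negative because it measures how different Q is from P.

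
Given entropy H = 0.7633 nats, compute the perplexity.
2.1453

Perplexity is e^H (or exp(H) for natural log).

H = 0.7633 nats
Perplexity = e^0.7633 = 2.1453

Interpretation: The model's uncertainty is equivalent to choosing uniformly among 2.1 options.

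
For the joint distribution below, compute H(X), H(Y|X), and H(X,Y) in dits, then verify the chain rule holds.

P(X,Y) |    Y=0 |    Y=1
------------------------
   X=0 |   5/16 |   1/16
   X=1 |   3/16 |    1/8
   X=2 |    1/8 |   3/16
H(X,Y) = 0.7315, H(X) = 0.4755, H(Y|X) = 0.2561 (all in dits)

Chain rule: H(X,Y) = H(X) + H(Y|X)

Left side — joint entropy directly:
H(X,Y) = -Σ p(x,y) log p(x,y) = 0.7315 dits

Right side — compute H(Y|X) from the conditional distributions:
P(X) = (3/8, 5/16, 5/16), so H(X) = 0.4755 dits
H(Y|X) = Σ_x P(X=x) · H(Y|X=x):
  P(Y|X=0) = (5/6, 1/6), H(Y|X=0) = 0.1957, weight P(X=0) = 3/8
  P(Y|X=1) = (3/5, 2/5), H(Y|X=1) = 0.2923, weight P(X=1) = 5/16
  P(Y|X=2) = (2/5, 3/5), H(Y|X=2) = 0.2923, weight P(X=2) = 5/16
H(Y|X) = 0.2561 dits

H(X) + H(Y|X) = 0.4755 + 0.2561 = 0.7315 dits

Both sides equal 0.7315 dits. ✓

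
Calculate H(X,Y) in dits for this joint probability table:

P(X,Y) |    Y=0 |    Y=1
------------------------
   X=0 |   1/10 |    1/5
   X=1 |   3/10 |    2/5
0.5558 dits

Joint entropy is H(X,Y) = -Σ_{x,y} p(x,y) log p(x,y).

Summing over all non-zero entries:
H(X,Y) = -[1/10·log_10(1/10) + 1/5·log_10(1/5) + 3/10·log_10(3/10) + 2/5·log_10(2/5)]
H(X,Y) = 0.5558 dits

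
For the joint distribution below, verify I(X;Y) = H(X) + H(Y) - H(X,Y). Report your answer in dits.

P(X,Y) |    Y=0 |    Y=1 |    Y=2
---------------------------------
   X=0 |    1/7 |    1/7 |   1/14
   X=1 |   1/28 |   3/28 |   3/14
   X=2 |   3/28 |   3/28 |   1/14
I(X;Y) = 0.0377 dits

Mutual information has multiple equivalent forms:
- I(X;Y) = H(X) - H(X|Y)
- I(X;Y) = H(Y) - H(Y|X)
- I(X;Y) = H(X) + H(Y) - H(X,Y)

Computing all quantities:
H(X) = 0.4748, H(Y) = 0.4748, H(X,Y) = 0.9120
H(X|Y) = 0.4372, H(Y|X) = 0.4372

Verification:
H(X) - H(X|Y) = 0.4748 - 0.4372 = 0.0377
H(Y) - H(Y|X) = 0.4748 - 0.4372 = 0.0377
H(X) + H(Y) - H(X,Y) = 0.4748 + 0.4748 - 0.9120 = 0.0377

All forms give I(X;Y) = 0.0377 dits. ✓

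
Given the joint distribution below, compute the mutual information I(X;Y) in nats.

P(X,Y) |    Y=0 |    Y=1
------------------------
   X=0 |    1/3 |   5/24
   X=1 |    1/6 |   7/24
0.0318 nats

Mutual information: I(X;Y) = H(X) + H(Y) - H(X,Y)

Marginals:
P(X) = (13/24, 11/24), H(X) = 0.6897 nats
P(Y) = (1/2, 1/2), H(Y) = 0.6931 nats

Joint entropy: H(X,Y) = 1.3510 nats

I(X;Y) = 0.6897 + 0.6931 - 1.3510 = 0.0318 nats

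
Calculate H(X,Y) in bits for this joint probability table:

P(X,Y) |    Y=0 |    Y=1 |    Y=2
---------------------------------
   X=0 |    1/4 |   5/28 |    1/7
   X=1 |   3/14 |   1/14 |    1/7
2.4941 bits

Joint entropy is H(X,Y) = -Σ_{x,y} p(x,y) log p(x,y).

Summing over all non-zero entries:
H(X,Y) = -[1/4·log_2(1/4) + 5/28·log_2(5/28) + 1/7·log_2(1/7) + 3/14·log_2(3/14) + 1/14·log_2(1/14) + 1/7·log_2(1/7)]
H(X,Y) = 2.4941 bits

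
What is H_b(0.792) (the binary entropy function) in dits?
0.2221 dits

The binary entropy function is:
H(p) = -p log(p) - (1-p) log(1-p)

H(0.792) = -0.792 × log_10(0.792) - 0.208 × log_10(0.208)
H(0.792) = 0.2221 dits

Note: Binary entropy is maximized at p=0.5 (H=1 bit) and minimized at p=0 or p=1 (H=0).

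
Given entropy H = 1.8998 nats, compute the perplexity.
6.6846

Perplexity is e^H (or exp(H) for natural log).

H = 1.8998 nats
Perplexity = e^1.8998 = 6.6846

Interpretation: The model's uncertainty is equivalent to choosing uniformly among 6.7 options.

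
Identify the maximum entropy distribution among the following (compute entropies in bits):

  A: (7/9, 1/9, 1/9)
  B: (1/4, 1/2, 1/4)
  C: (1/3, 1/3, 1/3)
C

For a discrete distribution over n outcomes, entropy is maximized by the uniform distribution.

Computing entropies:
H(A) = 0.9864 bits
H(B) = 1.5000 bits
H(C) = 1.5850 bits

The uniform distribution (where all probabilities equal 1/3) achieves the maximum entropy of log_2(3) = 1.5850 bits.

Distribution C has the highest entropy.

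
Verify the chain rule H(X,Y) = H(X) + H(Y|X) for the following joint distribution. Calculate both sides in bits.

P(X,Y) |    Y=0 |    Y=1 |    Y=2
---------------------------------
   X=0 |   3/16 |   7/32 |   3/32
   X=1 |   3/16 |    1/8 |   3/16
H(X,Y) = 2.5333, H(X) = 1.0000, H(Y|X) = 1.5333 (all in bits)

Chain rule: H(X,Y) = H(X) + H(Y|X)

Left side — joint entropy directly:
H(X,Y) = -Σ p(x,y) log p(x,y) = 2.5333 bits

Right side — compute H(Y|X) from the conditional distributions:
P(X) = (1/2, 1/2), so H(X) = 1.0000 bits
H(Y|X) = Σ_x P(X=x) · H(Y|X=x):
  P(Y|X=0) = (3/8, 7/16, 3/16), H(Y|X=0) = 1.5052, weight P(X=0) = 1/2
  P(Y|X=1) = (3/8, 1/4, 3/8), H(Y|X=1) = 1.5613, weight P(X=1) = 1/2
H(Y|X) = 1.5333 bits

H(X) + H(Y|X) = 1.0000 + 1.5333 = 2.5333 bits

Both sides equal 2.5333 bits. ✓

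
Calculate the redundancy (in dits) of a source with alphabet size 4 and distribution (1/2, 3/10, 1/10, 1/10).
0.0947 dits

Redundancy measures how far a source is from maximum entropy:
R = H_max - H(X)

Maximum entropy for 4 symbols: H_max = log_10(4) = 0.6021 dits
Actual entropy: H(X) = 0.5074 dits
Redundancy: R = 0.6021 - 0.5074 = 0.0947 dits

This redundancy represents potential for compression: the source could be compressed by 0.0947 dits per symbol.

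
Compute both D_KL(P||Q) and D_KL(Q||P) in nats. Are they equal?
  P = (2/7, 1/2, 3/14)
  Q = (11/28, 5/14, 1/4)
D_KL(P||Q) = 0.0442, D_KL(Q||P) = 0.0435

KL divergence is not symmetric: D_KL(P||Q) ≠ D_KL(Q||P) in general.

D_KL(P||Q) = 0.0442 nats
D_KL(Q||P) = 0.0435 nats

No, they are not equal!

This asymmetry is why KL divergence is not a true distance metric.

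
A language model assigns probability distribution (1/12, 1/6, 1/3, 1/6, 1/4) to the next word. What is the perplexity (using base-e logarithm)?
4.5590

Perplexity is e^H (or exp(H) for natural log).

First, H = -Σ p log p = 1.5171 nats
Perplexity = e^1.5171 = 4.5590

Interpretation: The model's uncertainty is equivalent to choosing uniformly among 4.6 options.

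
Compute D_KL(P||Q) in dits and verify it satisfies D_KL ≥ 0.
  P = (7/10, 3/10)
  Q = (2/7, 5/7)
0.1594 dits

KL divergence satisfies the Gibbs inequality: D_KL(P||Q) ≥ 0 for all distributions P, Q.

D_KL(P||Q) = Σ p(x) log(p(x)/q(x))
Term by term:
  x=0: 7/10 × log_10[(7/10)/(2/7)] = 0.2724
  x=1: 3/10 × log_10[(3/10)/(5/7)] = -0.1130
D_KL(P||Q) = 0.1594 dits

D_KL(P||Q) = 0.1594 ≥ 0 ✓

This non-negativity is a fundamental property: relative entropy cannot be negative because it measures how different Q is from P.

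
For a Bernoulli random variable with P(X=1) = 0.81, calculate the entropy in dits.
0.2112 dits

The binary entropy function is:
H(p) = -p log(p) - (1-p) log(1-p)

H(0.81) = -0.81 × log_10(0.81) - 0.19 × log_10(0.19)
H(0.81) = 0.2112 dits

Note: Binary entropy is maximized at p=0.5 (H=1 bit) and minimized at p=0 or p=1 (H=0).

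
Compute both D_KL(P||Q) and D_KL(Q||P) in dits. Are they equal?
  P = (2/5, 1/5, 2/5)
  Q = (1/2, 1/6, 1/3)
D_KL(P||Q) = 0.0087, D_KL(Q||P) = 0.0089

KL divergence is not symmetric: D_KL(P||Q) ≠ D_KL(Q||P) in general.

D_KL(P||Q) = 0.0087 dits
D_KL(Q||P) = 0.0089 dits

No, they are not equal!

This asymmetry is why KL divergence is not a true distance metric.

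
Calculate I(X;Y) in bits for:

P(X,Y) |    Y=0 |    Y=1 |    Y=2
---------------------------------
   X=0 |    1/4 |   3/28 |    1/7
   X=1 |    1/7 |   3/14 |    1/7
0.0476 bits

Mutual information: I(X;Y) = H(X) + H(Y) - H(X,Y)

Marginals:
P(X) = (1/2, 1/2), H(X) = 1.0000 bits
P(Y) = (11/28, 9/28, 2/7), H(Y) = 1.5722 bits

Joint entropy: H(X,Y) = 2.5246 bits

I(X;Y) = 1.0000 + 1.5722 - 2.5246 = 0.0476 bits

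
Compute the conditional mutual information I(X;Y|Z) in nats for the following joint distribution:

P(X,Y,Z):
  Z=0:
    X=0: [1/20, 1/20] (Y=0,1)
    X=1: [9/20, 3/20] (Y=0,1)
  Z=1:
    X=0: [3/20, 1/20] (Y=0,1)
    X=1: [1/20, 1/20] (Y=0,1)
0.0212 nats

Conditional mutual information: I(X;Y|Z) = H(X|Z) + H(Y|Z) - H(X,Y|Z)

H(Z) = 0.6109
H(X,Z) = 1.0889 → H(X|Z) = 0.4780
H(Y,Z) = 1.2206 → H(Y|Z) = 0.6097
H(X,Y,Z) = 1.6774 → H(X,Y|Z) = 1.0665

I(X;Y|Z) = 0.4780 + 0.6097 - 1.0665 = 0.0212 nats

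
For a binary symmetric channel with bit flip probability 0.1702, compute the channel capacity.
0.3418 bits

For a binary symmetric channel (BSC) with error probability p:
Capacity C = 1 - H(p) bits per symbol

where H(p) = -p log₂(p) - (1-p) log₂(1-p) is the binary entropy function.

H(0.1702) = 0.6582 bits
C = 1 - 0.6582 = 0.3418 bits per symbol

This means we can reliably transmit up to 0.3418 bits of information per channel use.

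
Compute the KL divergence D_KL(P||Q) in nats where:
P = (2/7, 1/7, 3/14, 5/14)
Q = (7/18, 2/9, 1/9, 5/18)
0.0793 nats

KL divergence: D_KL(P||Q) = Σ p(x) log(p(x)/q(x))

Computing term by term:
  x=0: 2/7 × log_e[(2/7)/(7/18)] = 2/7 × -0.3083 = -0.0881
  x=1: 1/7 × log_e[(1/7)/(2/9)] = 1/7 × -0.4418 = -0.0631
  x=2: 3/14 × log_e[(3/14)/(1/9)] = 3/14 × 0.6568 = 0.1407
  x=3: 5/14 × log_e[(5/14)/(5/18)] = 5/14 × 0.2513 = 0.0898

D_KL(P||Q) = 0.0793 nats

Note: KL divergence is always non-negative and equals 0 iff P = Q.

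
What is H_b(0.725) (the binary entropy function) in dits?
0.2554 dits

The binary entropy function is:
H(p) = -p log(p) - (1-p) log(1-p)

H(0.725) = -0.725 × log_10(0.725) - 0.275 × log_10(0.275)
H(0.725) = 0.2554 dits

Note: Binary entropy is maximized at p=0.5 (H=1 bit) and minimized at p=0 or p=1 (H=0).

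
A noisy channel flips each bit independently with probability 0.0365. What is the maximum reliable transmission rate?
0.7740 bits

For a binary symmetric channel (BSC) with error probability p:
Capacity C = 1 - H(p) bits per symbol

where H(p) = -p log₂(p) - (1-p) log₂(1-p) is the binary entropy function.

H(0.0365) = 0.2260 bits
C = 1 - 0.2260 = 0.7740 bits per symbol

This means we can reliably transmit up to 0.7740 bits of information per channel use.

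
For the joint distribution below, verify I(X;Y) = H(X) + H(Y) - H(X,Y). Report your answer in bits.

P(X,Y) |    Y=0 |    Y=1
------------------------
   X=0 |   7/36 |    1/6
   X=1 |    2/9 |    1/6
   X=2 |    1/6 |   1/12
I(X;Y) = 0.0076 bits

Mutual information has multiple equivalent forms:
- I(X;Y) = H(X) - H(X|Y)
- I(X;Y) = H(Y) - H(Y|X)
- I(X;Y) = H(X) + H(Y) - H(X,Y)

Computing all quantities:
H(X) = 1.5605, H(Y) = 0.9799, H(X,Y) = 2.5328
H(X|Y) = 1.5530, H(Y|X) = 0.9723

Verification:
H(X) - H(X|Y) = 1.5605 - 1.5530 = 0.0076
H(Y) - H(Y|X) = 0.9799 - 0.9723 = 0.0076
H(X) + H(Y) - H(X,Y) = 1.5605 + 0.9799 - 2.5328 = 0.0076

All forms give I(X;Y) = 0.0076 bits. ✓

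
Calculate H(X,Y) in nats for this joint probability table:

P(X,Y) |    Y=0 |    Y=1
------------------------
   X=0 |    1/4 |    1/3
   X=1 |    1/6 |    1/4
1.3580 nats

Joint entropy is H(X,Y) = -Σ_{x,y} p(x,y) log p(x,y).

Summing over all non-zero entries:
H(X,Y) = -[1/4·log_e(1/4) + 1/3·log_e(1/3) + 1/6·log_e(1/6) + 1/4·log_e(1/4)]
H(X,Y) = 1.3580 nats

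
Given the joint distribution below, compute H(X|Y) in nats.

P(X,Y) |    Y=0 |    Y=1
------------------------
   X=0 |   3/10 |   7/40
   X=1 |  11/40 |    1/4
0.6860 nats

Using the chain rule: H(X|Y) = H(X,Y) - H(Y)

First, compute H(X,Y) = 1.3678 nats

Marginal P(Y) = (23/40, 17/40)
H(Y) = 0.6819 nats

H(X|Y) = H(X,Y) - H(Y) = 1.3678 - 0.6819 = 0.6860 nats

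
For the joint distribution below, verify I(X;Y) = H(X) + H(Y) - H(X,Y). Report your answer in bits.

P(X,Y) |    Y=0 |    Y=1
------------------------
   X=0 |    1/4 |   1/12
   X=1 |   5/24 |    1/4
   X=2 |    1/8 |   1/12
I(X;Y) = 0.0516 bits

Mutual information has multiple equivalent forms:
- I(X;Y) = H(X) - H(X|Y)
- I(X;Y) = H(Y) - H(Y|X)
- I(X;Y) = H(X) + H(Y) - H(X,Y)

Computing all quantities:
H(X) = 1.5157, H(Y) = 0.9799, H(X,Y) = 2.4440
H(X|Y) = 1.4641, H(Y|X) = 0.9283

Verification:
H(X) - H(X|Y) = 1.5157 - 1.4641 = 0.0516
H(Y) - H(Y|X) = 0.9799 - 0.9283 = 0.0516
H(X) + H(Y) - H(X,Y) = 1.5157 + 0.9799 - 2.4440 = 0.0516

All forms give I(X;Y) = 0.0516 bits. ✓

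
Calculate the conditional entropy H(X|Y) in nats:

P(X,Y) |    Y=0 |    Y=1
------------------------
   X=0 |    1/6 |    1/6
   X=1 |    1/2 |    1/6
0.6059 nats

Using the chain rule: H(X|Y) = H(X,Y) - H(Y)

First, compute H(X,Y) = 1.2425 nats

Marginal P(Y) = (2/3, 1/3)
H(Y) = 0.6365 nats

H(X|Y) = H(X,Y) - H(Y) = 1.2425 - 0.6365 = 0.6059 nats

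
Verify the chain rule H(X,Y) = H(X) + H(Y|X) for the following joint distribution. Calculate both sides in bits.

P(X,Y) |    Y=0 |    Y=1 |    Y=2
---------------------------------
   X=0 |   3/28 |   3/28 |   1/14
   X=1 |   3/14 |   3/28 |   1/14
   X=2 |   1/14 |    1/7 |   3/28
H(X,Y) = 3.0742, H(X) = 1.5722, H(Y|X) = 1.5019 (all in bits)

Chain rule: H(X,Y) = H(X) + H(Y|X)

Left side — joint entropy directly:
H(X,Y) = -Σ p(x,y) log p(x,y) = 3.0742 bits

Right side — compute H(Y|X) from the conditional distributions:
P(X) = (2/7, 11/28, 9/28), so H(X) = 1.5722 bits
H(Y|X) = Σ_x P(X=x) · H(Y|X=x):
  P(Y|X=0) = (3/8, 3/8, 1/4), H(Y|X=0) = 1.5613, weight P(X=0) = 2/7
  P(Y|X=1) = (6/11, 3/11, 2/11), H(Y|X=1) = 1.4354, weight P(X=1) = 11/28
  P(Y|X=2) = (2/9, 4/9, 1/3), H(Y|X=2) = 1.5305, weight P(X=2) = 9/28
H(Y|X) = 1.5019 bits

H(X) + H(Y|X) = 1.5722 + 1.5019 = 3.0742 bits

Both sides equal 3.0742 bits. ✓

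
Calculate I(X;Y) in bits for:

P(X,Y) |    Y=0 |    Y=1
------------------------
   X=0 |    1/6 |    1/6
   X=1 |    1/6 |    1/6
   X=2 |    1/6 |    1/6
0.0000 bits

Mutual information: I(X;Y) = H(X) + H(Y) - H(X,Y)

Marginals:
P(X) = (1/3, 1/3, 1/3), H(X) = 1.5850 bits
P(Y) = (1/2, 1/2), H(Y) = 1.0000 bits

Joint entropy: H(X,Y) = 2.5850 bits

I(X;Y) = 1.5850 + 1.0000 - 2.5850 = 0.0000 bits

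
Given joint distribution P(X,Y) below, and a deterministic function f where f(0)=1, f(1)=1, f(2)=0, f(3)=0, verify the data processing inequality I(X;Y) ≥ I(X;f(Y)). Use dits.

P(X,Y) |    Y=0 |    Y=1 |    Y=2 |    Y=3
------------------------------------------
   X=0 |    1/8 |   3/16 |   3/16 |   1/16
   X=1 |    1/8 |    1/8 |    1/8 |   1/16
I(X;Y) = 0.0021, I(X;f(Y)) = 0.0001, inequality holds: 0.0021 ≥ 0.0001

Data Processing Inequality: For any Markov chain X → Y → Z, we have I(X;Y) ≥ I(X;Z).

Here Z = f(Y) is a deterministic function of Y, forming X → Y → Z.

Original I(X;Y) = 0.0021 dits

After applying f:
P(X,Z) where Z=f(Y):
- P(X,Z=0) = P(X,Y=2) + P(X,Y=3)
- P(X,Z=1) = P(X,Y=0) + P(X,Y=1)

I(X;Z) = I(X;f(Y)) = 0.0001 dits

Verification: 0.0021 ≥ 0.0001 ✓

Information cannot be created by processing; the function f can only lose information about X.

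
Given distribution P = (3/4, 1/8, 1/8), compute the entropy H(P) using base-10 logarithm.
0.3195 dits

Shannon entropy is H(X) = -Σ p(x) log p(x).

For P = (3/4, 1/8, 1/8):
H = -3/4 × log_10(3/4) -1/8 × log_10(1/8) -1/8 × log_10(1/8)
H = 0.3195 dits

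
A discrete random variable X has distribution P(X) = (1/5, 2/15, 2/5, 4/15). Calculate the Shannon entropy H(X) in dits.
0.5687 dits

Shannon entropy is H(X) = -Σ p(x) log p(x).

For P = (1/5, 2/15, 2/5, 4/15):
H = -1/5 × log_10(1/5) -2/15 × log_10(2/15) -2/5 × log_10(2/5) -4/15 × log_10(4/15)
H = 0.5687 dits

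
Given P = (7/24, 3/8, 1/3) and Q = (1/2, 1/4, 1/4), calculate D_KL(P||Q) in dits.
0.0394 dits

KL divergence: D_KL(P||Q) = Σ p(x) log(p(x)/q(x))

Computing term by term:
  x=0: 7/24 × log_10[(7/24)/(1/2)] = 7/24 × -0.2341 = -0.0683
  x=1: 3/8 × log_10[(3/8)/(1/4)] = 3/8 × 0.1761 = 0.0660
  x=2: 1/3 × log_10[(1/3)/(1/4)] = 1/3 × 0.1249 = 0.0416

D_KL(P||Q) = 0.0394 dits

Note: KL divergence is always non-negative and equals 0 iff P = Q.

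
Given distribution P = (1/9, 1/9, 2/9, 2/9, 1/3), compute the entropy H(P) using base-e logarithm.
1.5230 nats

Shannon entropy is H(X) = -Σ p(x) log p(x).

For P = (1/9, 1/9, 2/9, 2/9, 1/3):
H = -1/9 × log_e(1/9) -1/9 × log_e(1/9) -2/9 × log_e(2/9) -2/9 × log_e(2/9) -1/3 × log_e(1/3)
H = 1.5230 nats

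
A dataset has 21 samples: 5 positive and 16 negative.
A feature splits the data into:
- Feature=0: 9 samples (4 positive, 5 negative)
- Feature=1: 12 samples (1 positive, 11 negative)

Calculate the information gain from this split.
0.1306 bits

Information Gain = H(Y) - H(Y|Feature)

Before split:
P(positive) = 5/21 = 0.2381
H(Y) = 0.7919 bits

After split:
Feature=0: H = 0.9911 bits (weight = 9/21)
Feature=1: H = 0.4138 bits (weight = 12/21)
H(Y|Feature) = (9/21)×0.9911 + (12/21)×0.4138 = 0.6612 bits

Information Gain = 0.7919 - 0.6612 = 0.1306 bits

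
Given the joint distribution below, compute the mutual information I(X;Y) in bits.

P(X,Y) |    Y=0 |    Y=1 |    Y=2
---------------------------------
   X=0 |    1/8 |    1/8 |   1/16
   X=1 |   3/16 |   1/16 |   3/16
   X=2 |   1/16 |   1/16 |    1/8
0.0768 bits

Mutual information: I(X;Y) = H(X) + H(Y) - H(X,Y)

Marginals:
P(X) = (5/16, 7/16, 1/4), H(X) = 1.5462 bits
P(Y) = (3/8, 1/4, 3/8), H(Y) = 1.5613 bits

Joint entropy: H(X,Y) = 3.0306 bits

I(X;Y) = 1.5462 + 1.5613 - 3.0306 = 0.0768 bits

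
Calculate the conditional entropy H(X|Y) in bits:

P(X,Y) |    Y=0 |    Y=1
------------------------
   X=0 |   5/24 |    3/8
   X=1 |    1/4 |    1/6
0.9379 bits

Using the chain rule: H(X|Y) = H(X,Y) - H(Y)

First, compute H(X,Y) = 1.9329 bits

Marginal P(Y) = (11/24, 13/24)
H(Y) = 0.9950 bits

H(X|Y) = H(X,Y) - H(Y) = 1.9329 - 0.9950 = 0.9379 bits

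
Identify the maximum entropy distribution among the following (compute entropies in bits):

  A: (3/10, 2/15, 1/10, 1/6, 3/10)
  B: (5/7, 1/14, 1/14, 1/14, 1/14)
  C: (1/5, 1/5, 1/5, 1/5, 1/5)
C

For a discrete distribution over n outcomes, entropy is maximized by the uniform distribution.

Computing entropies:
H(A) = 2.1928 bits
H(B) = 1.4345 bits
H(C) = 2.3219 bits

The uniform distribution (where all probabilities equal 1/5) achieves the maximum entropy of log_2(5) = 2.3219 bits.

Distribution C has the highest entropy.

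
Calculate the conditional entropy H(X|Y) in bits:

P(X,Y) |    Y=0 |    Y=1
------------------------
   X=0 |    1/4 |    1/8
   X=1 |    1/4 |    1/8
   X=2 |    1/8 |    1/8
1.5456 bits

Using the chain rule: H(X|Y) = H(X,Y) - H(Y)

First, compute H(X,Y) = 2.5000 bits

Marginal P(Y) = (5/8, 3/8)
H(Y) = 0.9544 bits

H(X|Y) = H(X,Y) - H(Y) = 2.5000 - 0.9544 = 1.5456 bits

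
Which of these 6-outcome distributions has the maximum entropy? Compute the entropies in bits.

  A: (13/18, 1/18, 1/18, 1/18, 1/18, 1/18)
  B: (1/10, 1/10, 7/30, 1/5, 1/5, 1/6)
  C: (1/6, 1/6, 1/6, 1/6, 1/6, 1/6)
C

For a discrete distribution over n outcomes, entropy is maximized by the uniform distribution.

Computing entropies:
H(A) = 1.4974 bits
H(B) = 2.5139 bits
H(C) = 2.5850 bits

The uniform distribution (where all probabilities equal 1/6) achieves the maximum entropy of log_2(6) = 2.5850 bits.

Distribution C has the highest entropy.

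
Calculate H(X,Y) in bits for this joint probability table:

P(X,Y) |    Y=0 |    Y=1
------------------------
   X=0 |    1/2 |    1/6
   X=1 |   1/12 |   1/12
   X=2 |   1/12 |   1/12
2.1258 bits

Joint entropy is H(X,Y) = -Σ_{x,y} p(x,y) log p(x,y).

Summing over all non-zero entries:
H(X,Y) = -[1/2·log_2(1/2) + 1/6·log_2(1/6) + 1/12·log_2(1/12) + 1/12·log_2(1/12) + 1/12·log_2(1/12) + 1/12·log_2(1/12)]
H(X,Y) = 2.1258 bits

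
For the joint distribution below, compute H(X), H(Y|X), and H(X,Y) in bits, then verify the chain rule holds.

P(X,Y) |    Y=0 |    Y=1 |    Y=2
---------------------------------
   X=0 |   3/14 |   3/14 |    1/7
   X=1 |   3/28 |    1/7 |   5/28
H(X,Y) = 2.5436, H(X) = 0.9852, H(Y|X) = 1.5584 (all in bits)

Chain rule: H(X,Y) = H(X) + H(Y|X)

Left side — joint entropy directly:
H(X,Y) = -Σ p(x,y) log p(x,y) = 2.5436 bits

Right side — compute H(Y|X) from the conditional distributions:
P(X) = (4/7, 3/7), so H(X) = 0.9852 bits
H(Y|X) = Σ_x P(X=x) · H(Y|X=x):
  P(Y|X=0) = (3/8, 3/8, 1/4), H(Y|X=0) = 1.5613, weight P(X=0) = 4/7
  P(Y|X=1) = (1/4, 1/3, 5/12), H(Y|X=1) = 1.5546, weight P(X=1) = 3/7
H(Y|X) = 1.5584 bits

H(X) + H(Y|X) = 0.9852 + 1.5584 = 2.5436 bits

Both sides equal 2.5436 bits. ✓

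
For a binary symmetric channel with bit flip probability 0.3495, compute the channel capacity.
0.0664 bits

For a binary symmetric channel (BSC) with error probability p:
Capacity C = 1 - H(p) bits per symbol

where H(p) = -p log₂(p) - (1-p) log₂(1-p) is the binary entropy function.

H(0.3495) = 0.9336 bits
C = 1 - 0.9336 = 0.0664 bits per symbol

This means we can reliably transmit up to 0.0664 bits of information per channel use.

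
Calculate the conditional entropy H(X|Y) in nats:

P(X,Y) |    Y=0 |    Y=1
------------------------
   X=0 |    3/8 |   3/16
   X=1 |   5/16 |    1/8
0.6840 nats

Using the chain rule: H(X|Y) = H(X,Y) - H(Y)

First, compute H(X,Y) = 1.3051 nats

Marginal P(Y) = (11/16, 5/16)
H(Y) = 0.6211 nats

H(X|Y) = H(X,Y) - H(Y) = 1.3051 - 0.6211 = 0.6840 nats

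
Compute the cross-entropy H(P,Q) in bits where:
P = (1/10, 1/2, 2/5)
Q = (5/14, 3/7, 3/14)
1.6487 bits

Cross-entropy: H(P,Q) = -Σ p(x) log q(x)

Alternatively: H(P,Q) = H(P) + D_KL(P||Q)
H(P) = 1.3610 bits
D_KL(P||Q) = 0.2877 bits

H(P,Q) = 1.3610 + 0.2877 = 1.6487 bits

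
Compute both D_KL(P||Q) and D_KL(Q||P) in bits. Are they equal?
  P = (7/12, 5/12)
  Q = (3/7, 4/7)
D_KL(P||Q) = 0.0696, D_KL(Q||P) = 0.0698

KL divergence is not symmetric: D_KL(P||Q) ≠ D_KL(Q||P) in general.

D_KL(P||Q) = 0.0696 bits
D_KL(Q||P) = 0.0698 bits

No, they are not equal!

This asymmetry is why KL divergence is not a true distance metric.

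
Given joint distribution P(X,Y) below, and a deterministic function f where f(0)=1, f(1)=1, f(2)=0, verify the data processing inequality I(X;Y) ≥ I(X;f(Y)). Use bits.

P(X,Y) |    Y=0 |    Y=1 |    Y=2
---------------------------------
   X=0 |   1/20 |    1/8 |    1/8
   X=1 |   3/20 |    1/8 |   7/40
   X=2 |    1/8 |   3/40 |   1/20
I(X;Y) = 0.0605, I(X;f(Y)) = 0.0258, inequality holds: 0.0605 ≥ 0.0258

Data Processing Inequality: For any Markov chain X → Y → Z, we have I(X;Y) ≥ I(X;Z).

Here Z = f(Y) is a deterministic function of Y, forming X → Y → Z.

Original I(X;Y) = 0.0605 bits

After applying f:
P(X,Z) where Z=f(Y):
- P(X,Z=0) = P(X,Y=2)
- P(X,Z=1) = P(X,Y=0) + P(X,Y=1)

I(X;Z) = I(X;f(Y)) = 0.0258 bits

Verification: 0.0605 ≥ 0.0258 ✓

Information cannot be created by processing; the function f can only lose information about X.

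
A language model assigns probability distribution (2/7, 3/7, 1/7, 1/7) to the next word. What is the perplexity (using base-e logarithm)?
3.5860

Perplexity is e^H (or exp(H) for natural log).

First, H = -Σ p log p = 1.2770 nats
Perplexity = e^1.2770 = 3.5860

Interpretation: The model's uncertainty is equivalent to choosing uniformly among 3.6 options.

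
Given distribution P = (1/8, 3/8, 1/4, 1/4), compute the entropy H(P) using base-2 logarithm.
1.9056 bits

Shannon entropy is H(X) = -Σ p(x) log p(x).

For P = (1/8, 3/8, 1/4, 1/4):
H = -1/8 × log_2(1/8) -3/8 × log_2(3/8) -1/4 × log_2(1/4) -1/4 × log_2(1/4)
H = 1.9056 bits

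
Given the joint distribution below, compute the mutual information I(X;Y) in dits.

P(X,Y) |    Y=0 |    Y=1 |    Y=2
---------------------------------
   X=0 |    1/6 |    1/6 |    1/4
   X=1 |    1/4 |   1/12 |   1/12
0.0227 dits

Mutual information: I(X;Y) = H(X) + H(Y) - H(X,Y)

Marginals:
P(X) = (7/12, 5/12), H(X) = 0.2950 dits
P(Y) = (5/12, 1/4, 1/3), H(Y) = 0.4680 dits

Joint entropy: H(X,Y) = 0.7403 dits

I(X;Y) = 0.2950 + 0.4680 - 0.7403 = 0.0227 dits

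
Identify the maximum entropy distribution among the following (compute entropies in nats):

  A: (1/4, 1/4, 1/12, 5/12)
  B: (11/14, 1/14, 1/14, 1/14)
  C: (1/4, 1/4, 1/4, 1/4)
C

For a discrete distribution over n outcomes, entropy is maximized by the uniform distribution.

Computing entropies:
H(A) = 1.2650 nats
H(B) = 0.7550 nats
H(C) = 1.3863 nats

The uniform distribution (where all probabilities equal 1/4) achieves the maximum entropy of log_e(4) = 1.3863 nats.

Distribution C has the highest entropy.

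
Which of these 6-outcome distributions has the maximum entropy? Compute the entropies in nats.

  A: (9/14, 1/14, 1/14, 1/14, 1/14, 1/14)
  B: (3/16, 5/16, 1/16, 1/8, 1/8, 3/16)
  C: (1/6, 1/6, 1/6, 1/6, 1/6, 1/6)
C

For a discrete distribution over n outcomes, entropy is maximized by the uniform distribution.

Computing entropies:
H(A) = 1.2266 nats
H(B) = 1.6844 nats
H(C) = 1.7918 nats

The uniform distribution (where all probabilities equal 1/6) achieves the maximum entropy of log_e(6) = 1.7918 nats.

Distribution C has the highest entropy.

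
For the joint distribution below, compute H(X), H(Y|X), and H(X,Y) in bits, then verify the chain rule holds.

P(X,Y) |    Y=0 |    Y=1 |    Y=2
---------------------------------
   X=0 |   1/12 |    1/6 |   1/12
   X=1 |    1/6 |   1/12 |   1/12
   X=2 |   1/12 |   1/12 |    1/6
H(X,Y) = 3.0850, H(X) = 1.5850, H(Y|X) = 1.5000 (all in bits)

Chain rule: H(X,Y) = H(X) + H(Y|X)

Left side — joint entropy directly:
H(X,Y) = -Σ p(x,y) log p(x,y) = 3.0850 bits

Right side — compute H(Y|X) from the conditional distributions:
P(X) = (1/3, 1/3, 1/3), so H(X) = 1.5850 bits
H(Y|X) = Σ_x P(X=x) · H(Y|X=x):
  P(Y|X=0) = (1/4, 1/2, 1/4), H(Y|X=0) = 1.5000, weight P(X=0) = 1/3
  P(Y|X=1) = (1/2, 1/4, 1/4), H(Y|X=1) = 1.5000, weight P(X=1) = 1/3
  P(Y|X=2) = (1/4, 1/4, 1/2), H(Y|X=2) = 1.5000, weight P(X=2) = 1/3
H(Y|X) = 1.5000 bits

H(X) + H(Y|X) = 1.5850 + 1.5000 = 3.0850 bits

Both sides equal 3.0850 bits. ✓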